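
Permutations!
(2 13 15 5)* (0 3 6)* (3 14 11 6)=[14, 1, 13, 3, 4, 2, 0, 7, 8, 9, 10, 6, 12, 15, 11, 5]=(0 14 11 6)(2 13 15 5)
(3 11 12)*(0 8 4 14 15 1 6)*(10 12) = (0 8 4 14 15 1 6)(3 11 10 12) = [8, 6, 2, 11, 14, 5, 0, 7, 4, 9, 12, 10, 3, 13, 15, 1]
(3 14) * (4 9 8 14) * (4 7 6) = [0, 1, 2, 7, 9, 5, 4, 6, 14, 8, 10, 11, 12, 13, 3] = (3 7 6 4 9 8 14)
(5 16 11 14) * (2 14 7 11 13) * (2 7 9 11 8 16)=(2 14 5)(7 8 16 13)(9 11)=[0, 1, 14, 3, 4, 2, 6, 8, 16, 11, 10, 9, 12, 7, 5, 15, 13]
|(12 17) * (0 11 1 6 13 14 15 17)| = |(0 11 1 6 13 14 15 17 12)| = 9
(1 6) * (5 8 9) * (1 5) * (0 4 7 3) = (0 4 7 3)(1 6 5 8 9) = [4, 6, 2, 0, 7, 8, 5, 3, 9, 1]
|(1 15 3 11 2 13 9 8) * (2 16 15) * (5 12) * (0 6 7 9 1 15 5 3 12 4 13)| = 15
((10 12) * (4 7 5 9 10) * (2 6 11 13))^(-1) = [0, 1, 13, 3, 12, 7, 2, 4, 8, 5, 9, 6, 10, 11] = (2 13 11 6)(4 12 10 9 5 7)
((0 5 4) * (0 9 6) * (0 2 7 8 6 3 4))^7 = (0 5)(2 6 8 7)(3 4 9) = [5, 1, 6, 4, 9, 0, 8, 2, 7, 3]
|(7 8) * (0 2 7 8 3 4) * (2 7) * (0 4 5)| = |(8)(0 7 3 5)| = 4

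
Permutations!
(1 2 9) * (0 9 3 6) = (0 9 1 2 3 6) = [9, 2, 3, 6, 4, 5, 0, 7, 8, 1]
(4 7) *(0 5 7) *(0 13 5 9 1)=(0 9 1)(4 13 5 7)=[9, 0, 2, 3, 13, 7, 6, 4, 8, 1, 10, 11, 12, 5]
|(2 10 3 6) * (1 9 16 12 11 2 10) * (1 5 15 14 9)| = |(2 5 15 14 9 16 12 11)(3 6 10)| = 24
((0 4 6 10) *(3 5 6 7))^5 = [6, 1, 2, 4, 10, 7, 3, 0, 8, 9, 5] = (0 6 3 4 10 5 7)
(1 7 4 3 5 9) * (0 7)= [7, 0, 2, 5, 3, 9, 6, 4, 8, 1]= (0 7 4 3 5 9 1)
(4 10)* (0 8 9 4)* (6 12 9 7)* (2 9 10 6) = [8, 1, 9, 3, 6, 5, 12, 2, 7, 4, 0, 11, 10] = (0 8 7 2 9 4 6 12 10)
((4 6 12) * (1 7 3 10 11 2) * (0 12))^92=[0, 3, 7, 11, 4, 5, 6, 10, 8, 9, 2, 1, 12]=(12)(1 3 11)(2 7 10)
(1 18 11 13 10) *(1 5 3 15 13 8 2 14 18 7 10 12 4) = (1 7 10 5 3 15 13 12 4)(2 14 18 11 8) = [0, 7, 14, 15, 1, 3, 6, 10, 2, 9, 5, 8, 4, 12, 18, 13, 16, 17, 11]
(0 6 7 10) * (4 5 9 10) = (0 6 7 4 5 9 10) = [6, 1, 2, 3, 5, 9, 7, 4, 8, 10, 0]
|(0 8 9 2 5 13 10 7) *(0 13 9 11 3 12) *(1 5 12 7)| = 12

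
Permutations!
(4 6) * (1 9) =(1 9)(4 6) =[0, 9, 2, 3, 6, 5, 4, 7, 8, 1]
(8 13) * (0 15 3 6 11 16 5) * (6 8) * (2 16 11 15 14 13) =(0 14 13 6 15 3 8 2 16 5) =[14, 1, 16, 8, 4, 0, 15, 7, 2, 9, 10, 11, 12, 6, 13, 3, 5]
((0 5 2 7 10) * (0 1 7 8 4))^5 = [0, 10, 2, 3, 4, 5, 6, 1, 8, 9, 7] = (1 10 7)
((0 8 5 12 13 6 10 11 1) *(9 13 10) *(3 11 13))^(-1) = [1, 11, 2, 9, 4, 8, 13, 7, 0, 6, 12, 3, 5, 10] = (0 1 11 3 9 6 13 10 12 5 8)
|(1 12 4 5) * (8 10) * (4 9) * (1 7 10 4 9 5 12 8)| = 7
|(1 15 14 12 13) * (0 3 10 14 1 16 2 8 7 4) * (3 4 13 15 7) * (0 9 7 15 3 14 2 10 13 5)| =|(0 4 9 7 5)(1 15)(2 8 14 12 3 13 16 10)| =40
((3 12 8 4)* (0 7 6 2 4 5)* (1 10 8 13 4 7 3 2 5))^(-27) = (13) = [0, 1, 2, 3, 4, 5, 6, 7, 8, 9, 10, 11, 12, 13]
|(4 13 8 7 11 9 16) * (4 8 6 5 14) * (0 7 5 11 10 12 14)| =|(0 7 10 12 14 4 13 6 11 9 16 8 5)| =13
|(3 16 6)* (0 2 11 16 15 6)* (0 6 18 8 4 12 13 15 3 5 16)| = 6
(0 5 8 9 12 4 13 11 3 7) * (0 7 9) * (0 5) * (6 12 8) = (3 9 8 5 6 12 4 13 11) = [0, 1, 2, 9, 13, 6, 12, 7, 5, 8, 10, 3, 4, 11]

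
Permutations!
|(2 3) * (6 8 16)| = 6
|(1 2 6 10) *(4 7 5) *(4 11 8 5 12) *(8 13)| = 12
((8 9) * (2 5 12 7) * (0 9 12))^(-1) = (0 5 2 7 12 8 9) = [5, 1, 7, 3, 4, 2, 6, 12, 9, 0, 10, 11, 8]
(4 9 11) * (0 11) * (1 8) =(0 11 4 9)(1 8) =[11, 8, 2, 3, 9, 5, 6, 7, 1, 0, 10, 4]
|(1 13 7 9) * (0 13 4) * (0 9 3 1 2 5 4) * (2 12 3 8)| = 11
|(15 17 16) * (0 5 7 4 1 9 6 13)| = |(0 5 7 4 1 9 6 13)(15 17 16)| = 24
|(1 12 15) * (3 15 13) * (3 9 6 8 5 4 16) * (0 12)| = |(0 12 13 9 6 8 5 4 16 3 15 1)| = 12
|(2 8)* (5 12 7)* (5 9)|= |(2 8)(5 12 7 9)|= 4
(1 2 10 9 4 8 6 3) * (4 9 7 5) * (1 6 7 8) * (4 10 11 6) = [0, 2, 11, 4, 1, 10, 3, 5, 7, 9, 8, 6] = (1 2 11 6 3 4)(5 10 8 7)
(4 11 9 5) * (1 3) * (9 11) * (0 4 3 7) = (11)(0 4 9 5 3 1 7) = [4, 7, 2, 1, 9, 3, 6, 0, 8, 5, 10, 11]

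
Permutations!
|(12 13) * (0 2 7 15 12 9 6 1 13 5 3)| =|(0 2 7 15 12 5 3)(1 13 9 6)| =28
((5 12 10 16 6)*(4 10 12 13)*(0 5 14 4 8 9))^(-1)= (0 9 8 13 5)(4 14 6 16 10)= [9, 1, 2, 3, 14, 0, 16, 7, 13, 8, 4, 11, 12, 5, 6, 15, 10]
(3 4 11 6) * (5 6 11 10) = [0, 1, 2, 4, 10, 6, 3, 7, 8, 9, 5, 11] = (11)(3 4 10 5 6)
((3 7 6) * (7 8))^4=[0, 1, 2, 3, 4, 5, 6, 7, 8]=(8)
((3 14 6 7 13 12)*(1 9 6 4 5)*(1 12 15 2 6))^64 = [0, 1, 15, 12, 14, 4, 2, 6, 8, 9, 10, 11, 5, 7, 3, 13] = (2 15 13 7 6)(3 12 5 4 14)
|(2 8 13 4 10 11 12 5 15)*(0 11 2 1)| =|(0 11 12 5 15 1)(2 8 13 4 10)| =30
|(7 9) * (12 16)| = 2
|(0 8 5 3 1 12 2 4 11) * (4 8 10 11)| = 6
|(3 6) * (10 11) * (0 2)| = |(0 2)(3 6)(10 11)| = 2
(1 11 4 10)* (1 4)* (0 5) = (0 5)(1 11)(4 10) = [5, 11, 2, 3, 10, 0, 6, 7, 8, 9, 4, 1]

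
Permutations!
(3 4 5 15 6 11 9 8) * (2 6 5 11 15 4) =(2 6 15 5 4 11 9 8 3) =[0, 1, 6, 2, 11, 4, 15, 7, 3, 8, 10, 9, 12, 13, 14, 5]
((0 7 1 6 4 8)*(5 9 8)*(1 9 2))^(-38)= [9, 4, 6, 3, 2, 1, 5, 8, 7, 0]= (0 9)(1 4 2 6 5)(7 8)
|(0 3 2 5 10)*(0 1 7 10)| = |(0 3 2 5)(1 7 10)| = 12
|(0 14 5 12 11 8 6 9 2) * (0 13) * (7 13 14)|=|(0 7 13)(2 14 5 12 11 8 6 9)|=24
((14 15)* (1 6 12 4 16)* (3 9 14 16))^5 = (1 9 6 14 12 15 4 16 3) = [0, 9, 2, 1, 16, 5, 14, 7, 8, 6, 10, 11, 15, 13, 12, 4, 3]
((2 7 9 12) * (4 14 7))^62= (2 14 9)(4 7 12)= [0, 1, 14, 3, 7, 5, 6, 12, 8, 2, 10, 11, 4, 13, 9]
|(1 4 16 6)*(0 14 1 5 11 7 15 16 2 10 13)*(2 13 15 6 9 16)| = 60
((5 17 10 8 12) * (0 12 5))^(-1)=(0 12)(5 8 10 17)=[12, 1, 2, 3, 4, 8, 6, 7, 10, 9, 17, 11, 0, 13, 14, 15, 16, 5]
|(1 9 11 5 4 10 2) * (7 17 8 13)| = |(1 9 11 5 4 10 2)(7 17 8 13)| = 28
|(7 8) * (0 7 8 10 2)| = |(0 7 10 2)| = 4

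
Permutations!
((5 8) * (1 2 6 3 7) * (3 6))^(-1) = (1 7 3 2)(5 8) = [0, 7, 1, 2, 4, 8, 6, 3, 5]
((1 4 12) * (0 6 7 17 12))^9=(0 7 12 4 6 17 1)=[7, 0, 2, 3, 6, 5, 17, 12, 8, 9, 10, 11, 4, 13, 14, 15, 16, 1]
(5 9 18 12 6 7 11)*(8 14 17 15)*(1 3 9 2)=(1 3 9 18 12 6 7 11 5 2)(8 14 17 15)=[0, 3, 1, 9, 4, 2, 7, 11, 14, 18, 10, 5, 6, 13, 17, 8, 16, 15, 12]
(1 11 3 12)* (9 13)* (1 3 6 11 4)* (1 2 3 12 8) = (1 4 2 3 8)(6 11)(9 13) = [0, 4, 3, 8, 2, 5, 11, 7, 1, 13, 10, 6, 12, 9]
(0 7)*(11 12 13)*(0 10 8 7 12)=(0 12 13 11)(7 10 8)=[12, 1, 2, 3, 4, 5, 6, 10, 7, 9, 8, 0, 13, 11]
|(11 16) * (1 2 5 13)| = 4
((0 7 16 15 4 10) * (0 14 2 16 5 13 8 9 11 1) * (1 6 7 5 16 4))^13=(0 13 9 6 16 1 5 8 11 7 15)(2 4 10 14)=[13, 5, 4, 3, 10, 8, 16, 15, 11, 6, 14, 7, 12, 9, 2, 0, 1]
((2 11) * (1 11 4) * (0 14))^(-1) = [14, 4, 11, 3, 2, 5, 6, 7, 8, 9, 10, 1, 12, 13, 0] = (0 14)(1 4 2 11)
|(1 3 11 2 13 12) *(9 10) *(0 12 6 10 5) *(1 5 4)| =9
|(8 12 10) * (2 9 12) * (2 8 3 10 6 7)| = 10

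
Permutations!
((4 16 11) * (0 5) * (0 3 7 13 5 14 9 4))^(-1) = [11, 1, 2, 5, 9, 13, 6, 3, 8, 14, 10, 16, 12, 7, 0, 15, 4] = (0 11 16 4 9 14)(3 5 13 7)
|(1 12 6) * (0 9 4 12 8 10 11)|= |(0 9 4 12 6 1 8 10 11)|= 9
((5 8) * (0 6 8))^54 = (0 8)(5 6) = [8, 1, 2, 3, 4, 6, 5, 7, 0]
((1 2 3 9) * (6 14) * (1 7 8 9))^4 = (14)(1 2 3)(7 8 9) = [0, 2, 3, 1, 4, 5, 6, 8, 9, 7, 10, 11, 12, 13, 14]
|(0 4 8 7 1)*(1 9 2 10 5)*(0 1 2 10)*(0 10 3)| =|(0 4 8 7 9 3)(2 10 5)| =6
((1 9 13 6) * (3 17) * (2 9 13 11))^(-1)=(1 6 13)(2 11 9)(3 17)=[0, 6, 11, 17, 4, 5, 13, 7, 8, 2, 10, 9, 12, 1, 14, 15, 16, 3]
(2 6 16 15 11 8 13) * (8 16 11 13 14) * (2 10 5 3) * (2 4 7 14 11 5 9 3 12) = (2 6 5 12)(3 4 7 14 8 11 16 15 13 10 9) = [0, 1, 6, 4, 7, 12, 5, 14, 11, 3, 9, 16, 2, 10, 8, 13, 15]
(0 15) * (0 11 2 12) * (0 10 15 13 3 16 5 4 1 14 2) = (0 13 3 16 5 4 1 14 2 12 10 15 11) = [13, 14, 12, 16, 1, 4, 6, 7, 8, 9, 15, 0, 10, 3, 2, 11, 5]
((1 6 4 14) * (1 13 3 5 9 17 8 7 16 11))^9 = [0, 8, 2, 6, 16, 4, 7, 5, 3, 14, 10, 17, 12, 1, 11, 15, 9, 13] = (1 8 3 6 7 5 4 16 9 14 11 17 13)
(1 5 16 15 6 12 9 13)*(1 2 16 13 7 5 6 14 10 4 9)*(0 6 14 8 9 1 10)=(0 6 12 10 4 1 14)(2 16 15 8 9 7 5 13)=[6, 14, 16, 3, 1, 13, 12, 5, 9, 7, 4, 11, 10, 2, 0, 8, 15]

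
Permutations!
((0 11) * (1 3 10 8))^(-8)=(11)=[0, 1, 2, 3, 4, 5, 6, 7, 8, 9, 10, 11]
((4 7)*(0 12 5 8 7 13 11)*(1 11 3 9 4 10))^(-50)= [1, 7, 2, 4, 3, 0, 6, 5, 12, 13, 8, 10, 11, 9]= (0 1 7 5)(3 4)(8 12 11 10)(9 13)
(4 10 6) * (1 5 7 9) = (1 5 7 9)(4 10 6) = [0, 5, 2, 3, 10, 7, 4, 9, 8, 1, 6]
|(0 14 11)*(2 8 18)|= |(0 14 11)(2 8 18)|= 3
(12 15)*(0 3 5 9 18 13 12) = (0 3 5 9 18 13 12 15) = [3, 1, 2, 5, 4, 9, 6, 7, 8, 18, 10, 11, 15, 12, 14, 0, 16, 17, 13]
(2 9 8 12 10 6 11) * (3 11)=(2 9 8 12 10 6 3 11)=[0, 1, 9, 11, 4, 5, 3, 7, 12, 8, 6, 2, 10]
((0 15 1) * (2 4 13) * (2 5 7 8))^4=(0 15 1)(2 7 13)(4 8 5)=[15, 0, 7, 3, 8, 4, 6, 13, 5, 9, 10, 11, 12, 2, 14, 1]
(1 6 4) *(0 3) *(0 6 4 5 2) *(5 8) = [3, 4, 0, 6, 1, 2, 8, 7, 5] = (0 3 6 8 5 2)(1 4)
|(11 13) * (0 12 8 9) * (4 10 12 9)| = |(0 9)(4 10 12 8)(11 13)| = 4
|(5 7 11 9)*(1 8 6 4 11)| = |(1 8 6 4 11 9 5 7)| = 8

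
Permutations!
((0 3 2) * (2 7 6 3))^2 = (3 6 7) = [0, 1, 2, 6, 4, 5, 7, 3]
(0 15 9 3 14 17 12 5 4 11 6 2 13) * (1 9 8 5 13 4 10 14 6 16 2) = [15, 9, 4, 6, 11, 10, 1, 7, 5, 3, 14, 16, 13, 0, 17, 8, 2, 12] = (0 15 8 5 10 14 17 12 13)(1 9 3 6)(2 4 11 16)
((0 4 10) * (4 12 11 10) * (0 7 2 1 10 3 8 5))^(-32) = [8, 1, 2, 12, 4, 3, 6, 7, 11, 9, 10, 0, 5] = (0 8 11)(3 12 5)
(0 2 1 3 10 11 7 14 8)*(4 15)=(0 2 1 3 10 11 7 14 8)(4 15)=[2, 3, 1, 10, 15, 5, 6, 14, 0, 9, 11, 7, 12, 13, 8, 4]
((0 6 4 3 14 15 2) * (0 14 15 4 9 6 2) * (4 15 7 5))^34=(0 14)(2 15)(3 5)(4 7)=[14, 1, 15, 5, 7, 3, 6, 4, 8, 9, 10, 11, 12, 13, 0, 2]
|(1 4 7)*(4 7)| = |(1 7)| = 2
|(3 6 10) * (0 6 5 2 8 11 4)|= 9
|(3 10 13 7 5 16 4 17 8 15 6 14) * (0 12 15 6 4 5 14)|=|(0 12 15 4 17 8 6)(3 10 13 7 14)(5 16)|=70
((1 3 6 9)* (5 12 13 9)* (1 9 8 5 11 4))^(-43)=(1 6 4 3 11)(5 12 13 8)=[0, 6, 2, 11, 3, 12, 4, 7, 5, 9, 10, 1, 13, 8]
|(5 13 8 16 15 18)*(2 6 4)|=6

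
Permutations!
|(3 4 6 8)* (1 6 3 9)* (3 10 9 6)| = |(1 3 4 10 9)(6 8)| = 10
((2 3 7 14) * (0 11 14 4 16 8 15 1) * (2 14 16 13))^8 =(0 16 15)(1 11 8)(2 4 3 13 7) =[16, 11, 4, 13, 3, 5, 6, 2, 1, 9, 10, 8, 12, 7, 14, 0, 15]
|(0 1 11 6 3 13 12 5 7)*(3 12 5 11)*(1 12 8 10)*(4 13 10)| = |(0 12 11 6 8 4 13 5 7)(1 3 10)| = 9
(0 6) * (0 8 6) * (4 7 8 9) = [0, 1, 2, 3, 7, 5, 9, 8, 6, 4] = (4 7 8 6 9)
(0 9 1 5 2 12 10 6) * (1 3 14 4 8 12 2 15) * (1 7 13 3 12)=[9, 5, 2, 14, 8, 15, 0, 13, 1, 12, 6, 11, 10, 3, 4, 7]=(0 9 12 10 6)(1 5 15 7 13 3 14 4 8)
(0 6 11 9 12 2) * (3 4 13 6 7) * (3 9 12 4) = (0 7 9 4 13 6 11 12 2) = [7, 1, 0, 3, 13, 5, 11, 9, 8, 4, 10, 12, 2, 6]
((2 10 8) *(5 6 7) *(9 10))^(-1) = (2 8 10 9)(5 7 6) = [0, 1, 8, 3, 4, 7, 5, 6, 10, 2, 9]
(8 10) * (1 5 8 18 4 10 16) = (1 5 8 16)(4 10 18) = [0, 5, 2, 3, 10, 8, 6, 7, 16, 9, 18, 11, 12, 13, 14, 15, 1, 17, 4]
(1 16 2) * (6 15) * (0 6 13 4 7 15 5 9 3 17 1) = (0 6 5 9 3 17 1 16 2)(4 7 15 13) = [6, 16, 0, 17, 7, 9, 5, 15, 8, 3, 10, 11, 12, 4, 14, 13, 2, 1]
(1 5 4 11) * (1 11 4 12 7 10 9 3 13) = (1 5 12 7 10 9 3 13) = [0, 5, 2, 13, 4, 12, 6, 10, 8, 3, 9, 11, 7, 1]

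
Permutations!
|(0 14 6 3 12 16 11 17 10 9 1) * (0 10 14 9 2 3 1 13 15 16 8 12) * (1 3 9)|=26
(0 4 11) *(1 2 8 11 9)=(0 4 9 1 2 8 11)=[4, 2, 8, 3, 9, 5, 6, 7, 11, 1, 10, 0]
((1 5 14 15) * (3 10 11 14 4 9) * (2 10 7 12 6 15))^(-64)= (1 15 6 12 7 3 9 4 5)= [0, 15, 2, 9, 5, 1, 12, 3, 8, 4, 10, 11, 7, 13, 14, 6]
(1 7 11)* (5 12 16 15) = [0, 7, 2, 3, 4, 12, 6, 11, 8, 9, 10, 1, 16, 13, 14, 5, 15] = (1 7 11)(5 12 16 15)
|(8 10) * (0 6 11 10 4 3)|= 7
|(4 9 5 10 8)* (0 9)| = 6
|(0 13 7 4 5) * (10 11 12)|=15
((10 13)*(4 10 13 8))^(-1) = (13)(4 8 10) = [0, 1, 2, 3, 8, 5, 6, 7, 10, 9, 4, 11, 12, 13]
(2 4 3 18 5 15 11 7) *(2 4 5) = (2 5 15 11 7 4 3 18) = [0, 1, 5, 18, 3, 15, 6, 4, 8, 9, 10, 7, 12, 13, 14, 11, 16, 17, 2]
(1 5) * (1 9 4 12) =(1 5 9 4 12) =[0, 5, 2, 3, 12, 9, 6, 7, 8, 4, 10, 11, 1]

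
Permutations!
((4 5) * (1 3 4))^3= [0, 5, 2, 1, 3, 4]= (1 5 4 3)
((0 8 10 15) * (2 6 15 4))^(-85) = [15, 1, 4, 3, 10, 5, 2, 7, 0, 9, 8, 11, 12, 13, 14, 6] = (0 15 6 2 4 10 8)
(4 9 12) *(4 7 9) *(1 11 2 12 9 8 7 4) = (1 11 2 12 4)(7 8) = [0, 11, 12, 3, 1, 5, 6, 8, 7, 9, 10, 2, 4]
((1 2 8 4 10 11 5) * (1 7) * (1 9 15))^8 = (1 9 5 10 8)(2 15 7 11 4) = [0, 9, 15, 3, 2, 10, 6, 11, 1, 5, 8, 4, 12, 13, 14, 7]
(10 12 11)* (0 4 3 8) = (0 4 3 8)(10 12 11) = [4, 1, 2, 8, 3, 5, 6, 7, 0, 9, 12, 10, 11]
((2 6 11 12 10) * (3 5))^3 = (2 12 6 10 11)(3 5) = [0, 1, 12, 5, 4, 3, 10, 7, 8, 9, 11, 2, 6]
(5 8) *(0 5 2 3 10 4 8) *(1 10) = (0 5)(1 10 4 8 2 3) = [5, 10, 3, 1, 8, 0, 6, 7, 2, 9, 4]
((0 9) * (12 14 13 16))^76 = (16) = [0, 1, 2, 3, 4, 5, 6, 7, 8, 9, 10, 11, 12, 13, 14, 15, 16]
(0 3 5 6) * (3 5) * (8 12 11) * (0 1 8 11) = (0 5 6 1 8 12) = [5, 8, 2, 3, 4, 6, 1, 7, 12, 9, 10, 11, 0]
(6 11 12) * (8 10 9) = (6 11 12)(8 10 9) = [0, 1, 2, 3, 4, 5, 11, 7, 10, 8, 9, 12, 6]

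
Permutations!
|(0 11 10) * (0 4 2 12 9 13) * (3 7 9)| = 10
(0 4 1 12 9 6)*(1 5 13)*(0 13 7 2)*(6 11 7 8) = (0 4 5 8 6 13 1 12 9 11 7 2) = [4, 12, 0, 3, 5, 8, 13, 2, 6, 11, 10, 7, 9, 1]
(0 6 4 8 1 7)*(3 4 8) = [6, 7, 2, 4, 3, 5, 8, 0, 1] = (0 6 8 1 7)(3 4)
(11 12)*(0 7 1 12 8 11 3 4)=(0 7 1 12 3 4)(8 11)=[7, 12, 2, 4, 0, 5, 6, 1, 11, 9, 10, 8, 3]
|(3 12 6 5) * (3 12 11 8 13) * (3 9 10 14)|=21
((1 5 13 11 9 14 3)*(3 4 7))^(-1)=(1 3 7 4 14 9 11 13 5)=[0, 3, 2, 7, 14, 1, 6, 4, 8, 11, 10, 13, 12, 5, 9]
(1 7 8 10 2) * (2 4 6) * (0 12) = (0 12)(1 7 8 10 4 6 2) = [12, 7, 1, 3, 6, 5, 2, 8, 10, 9, 4, 11, 0]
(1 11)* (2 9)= [0, 11, 9, 3, 4, 5, 6, 7, 8, 2, 10, 1]= (1 11)(2 9)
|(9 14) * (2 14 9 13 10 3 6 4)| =|(2 14 13 10 3 6 4)| =7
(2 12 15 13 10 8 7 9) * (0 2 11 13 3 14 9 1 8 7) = (0 2 12 15 3 14 9 11 13 10 7 1 8) = [2, 8, 12, 14, 4, 5, 6, 1, 0, 11, 7, 13, 15, 10, 9, 3]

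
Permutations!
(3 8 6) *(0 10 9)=(0 10 9)(3 8 6)=[10, 1, 2, 8, 4, 5, 3, 7, 6, 0, 9]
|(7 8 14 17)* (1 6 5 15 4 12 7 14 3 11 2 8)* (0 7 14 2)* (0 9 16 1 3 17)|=39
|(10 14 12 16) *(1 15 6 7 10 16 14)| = 10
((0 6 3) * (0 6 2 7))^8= [7, 1, 0, 3, 4, 5, 6, 2]= (0 7 2)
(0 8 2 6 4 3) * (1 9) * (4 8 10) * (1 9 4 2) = (0 10 2 6 8 1 4 3) = [10, 4, 6, 0, 3, 5, 8, 7, 1, 9, 2]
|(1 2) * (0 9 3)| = |(0 9 3)(1 2)| = 6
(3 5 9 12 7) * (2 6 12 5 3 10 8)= (2 6 12 7 10 8)(5 9)= [0, 1, 6, 3, 4, 9, 12, 10, 2, 5, 8, 11, 7]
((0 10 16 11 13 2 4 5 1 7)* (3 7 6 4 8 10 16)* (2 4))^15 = [11, 2, 10, 0, 1, 6, 8, 16, 3, 9, 7, 4, 12, 5, 14, 15, 13] = (0 11 4 1 2 10 7 16 13 5 6 8 3)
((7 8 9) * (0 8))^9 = [8, 1, 2, 3, 4, 5, 6, 0, 9, 7] = (0 8 9 7)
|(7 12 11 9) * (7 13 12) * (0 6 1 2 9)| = |(0 6 1 2 9 13 12 11)| = 8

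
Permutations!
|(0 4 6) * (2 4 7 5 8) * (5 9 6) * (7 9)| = |(0 9 6)(2 4 5 8)| = 12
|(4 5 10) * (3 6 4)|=|(3 6 4 5 10)|=5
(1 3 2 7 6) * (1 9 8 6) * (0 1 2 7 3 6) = (0 1 6 9 8)(2 3 7) = [1, 6, 3, 7, 4, 5, 9, 2, 0, 8]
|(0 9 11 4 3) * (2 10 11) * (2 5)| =|(0 9 5 2 10 11 4 3)| =8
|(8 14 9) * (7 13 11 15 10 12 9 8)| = |(7 13 11 15 10 12 9)(8 14)| = 14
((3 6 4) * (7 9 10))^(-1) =(3 4 6)(7 10 9) =[0, 1, 2, 4, 6, 5, 3, 10, 8, 7, 9]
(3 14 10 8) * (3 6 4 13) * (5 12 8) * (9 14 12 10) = (3 12 8 6 4 13)(5 10)(9 14) = [0, 1, 2, 12, 13, 10, 4, 7, 6, 14, 5, 11, 8, 3, 9]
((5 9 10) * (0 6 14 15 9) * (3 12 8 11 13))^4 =[9, 1, 2, 13, 4, 15, 10, 7, 12, 6, 14, 8, 3, 11, 5, 0] =(0 9 6 10 14 5 15)(3 13 11 8 12)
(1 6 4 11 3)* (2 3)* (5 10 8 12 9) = [0, 6, 3, 1, 11, 10, 4, 7, 12, 5, 8, 2, 9] = (1 6 4 11 2 3)(5 10 8 12 9)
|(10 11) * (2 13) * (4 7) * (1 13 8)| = 4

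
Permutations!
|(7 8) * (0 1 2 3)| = 4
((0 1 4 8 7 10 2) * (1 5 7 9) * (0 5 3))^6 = [0, 8, 7, 3, 9, 10, 6, 2, 1, 4, 5] = (1 8)(2 7)(4 9)(5 10)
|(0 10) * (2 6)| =2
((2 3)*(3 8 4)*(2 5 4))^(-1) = (2 8)(3 4 5) = [0, 1, 8, 4, 5, 3, 6, 7, 2]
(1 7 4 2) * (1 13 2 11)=[0, 7, 13, 3, 11, 5, 6, 4, 8, 9, 10, 1, 12, 2]=(1 7 4 11)(2 13)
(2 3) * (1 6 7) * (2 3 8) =[0, 6, 8, 3, 4, 5, 7, 1, 2] =(1 6 7)(2 8)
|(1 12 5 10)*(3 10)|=5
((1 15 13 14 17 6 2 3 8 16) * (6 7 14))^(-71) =(1 15 13 6 2 3 8 16)(7 14 17) =[0, 15, 3, 8, 4, 5, 2, 14, 16, 9, 10, 11, 12, 6, 17, 13, 1, 7]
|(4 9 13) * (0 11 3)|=3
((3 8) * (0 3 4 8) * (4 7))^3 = [3, 1, 2, 0, 4, 5, 6, 7, 8] = (8)(0 3)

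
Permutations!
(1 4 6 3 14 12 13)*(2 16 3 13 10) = (1 4 6 13)(2 16 3 14 12 10) = [0, 4, 16, 14, 6, 5, 13, 7, 8, 9, 2, 11, 10, 1, 12, 15, 3]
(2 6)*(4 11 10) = (2 6)(4 11 10) = [0, 1, 6, 3, 11, 5, 2, 7, 8, 9, 4, 10]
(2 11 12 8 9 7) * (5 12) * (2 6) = (2 11 5 12 8 9 7 6) = [0, 1, 11, 3, 4, 12, 2, 6, 9, 7, 10, 5, 8]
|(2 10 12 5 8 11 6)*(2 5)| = 12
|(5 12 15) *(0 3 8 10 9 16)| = |(0 3 8 10 9 16)(5 12 15)| = 6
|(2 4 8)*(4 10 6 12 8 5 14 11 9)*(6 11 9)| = |(2 10 11 6 12 8)(4 5 14 9)| = 12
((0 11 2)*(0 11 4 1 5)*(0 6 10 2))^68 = [6, 2, 1, 3, 10, 11, 0, 7, 8, 9, 4, 5] = (0 6)(1 2)(4 10)(5 11)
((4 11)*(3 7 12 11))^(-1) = (3 4 11 12 7) = [0, 1, 2, 4, 11, 5, 6, 3, 8, 9, 10, 12, 7]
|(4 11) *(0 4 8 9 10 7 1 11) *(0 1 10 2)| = 14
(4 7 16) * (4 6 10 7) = (6 10 7 16) = [0, 1, 2, 3, 4, 5, 10, 16, 8, 9, 7, 11, 12, 13, 14, 15, 6]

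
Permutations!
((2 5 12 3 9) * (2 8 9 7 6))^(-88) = (2 12 7)(3 6 5) = [0, 1, 12, 6, 4, 3, 5, 2, 8, 9, 10, 11, 7]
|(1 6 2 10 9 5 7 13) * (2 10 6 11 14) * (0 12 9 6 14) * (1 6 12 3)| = 28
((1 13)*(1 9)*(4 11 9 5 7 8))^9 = (1 13 5 7 8 4 11 9) = [0, 13, 2, 3, 11, 7, 6, 8, 4, 1, 10, 9, 12, 5]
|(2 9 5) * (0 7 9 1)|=|(0 7 9 5 2 1)|=6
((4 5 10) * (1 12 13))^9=(13)=[0, 1, 2, 3, 4, 5, 6, 7, 8, 9, 10, 11, 12, 13]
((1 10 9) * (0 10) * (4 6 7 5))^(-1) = (0 1 9 10)(4 5 7 6) = [1, 9, 2, 3, 5, 7, 4, 6, 8, 10, 0]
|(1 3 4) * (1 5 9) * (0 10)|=|(0 10)(1 3 4 5 9)|=10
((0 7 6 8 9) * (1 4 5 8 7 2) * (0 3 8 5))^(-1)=(0 4 1 2)(3 9 8)(6 7)=[4, 2, 0, 9, 1, 5, 7, 6, 3, 8]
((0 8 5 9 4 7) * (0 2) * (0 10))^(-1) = (0 10 2 7 4 9 5 8) = [10, 1, 7, 3, 9, 8, 6, 4, 0, 5, 2]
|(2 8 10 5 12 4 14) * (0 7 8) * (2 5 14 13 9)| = 11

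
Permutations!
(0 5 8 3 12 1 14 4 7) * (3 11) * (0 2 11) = (0 5 8)(1 14 4 7 2 11 3 12) = [5, 14, 11, 12, 7, 8, 6, 2, 0, 9, 10, 3, 1, 13, 4]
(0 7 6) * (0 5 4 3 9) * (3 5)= (0 7 6 3 9)(4 5)= [7, 1, 2, 9, 5, 4, 3, 6, 8, 0]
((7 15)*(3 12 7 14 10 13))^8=(3 12 7 15 14 10 13)=[0, 1, 2, 12, 4, 5, 6, 15, 8, 9, 13, 11, 7, 3, 10, 14]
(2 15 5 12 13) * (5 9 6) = (2 15 9 6 5 12 13) = [0, 1, 15, 3, 4, 12, 5, 7, 8, 6, 10, 11, 13, 2, 14, 9]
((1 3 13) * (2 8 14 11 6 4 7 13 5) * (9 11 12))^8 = [0, 11, 7, 6, 14, 4, 8, 12, 13, 5, 10, 2, 3, 9, 1] = (1 11 2 7 12 3 6 8 13 9 5 4 14)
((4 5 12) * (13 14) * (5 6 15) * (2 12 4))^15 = (2 12)(4 5 15 6)(13 14) = [0, 1, 12, 3, 5, 15, 4, 7, 8, 9, 10, 11, 2, 14, 13, 6]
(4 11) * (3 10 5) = (3 10 5)(4 11) = [0, 1, 2, 10, 11, 3, 6, 7, 8, 9, 5, 4]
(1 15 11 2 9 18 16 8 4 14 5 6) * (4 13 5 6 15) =[0, 4, 9, 3, 14, 15, 1, 7, 13, 18, 10, 2, 12, 5, 6, 11, 8, 17, 16] =(1 4 14 6)(2 9 18 16 8 13 5 15 11)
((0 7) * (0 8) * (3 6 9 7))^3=(0 9)(3 7)(6 8)=[9, 1, 2, 7, 4, 5, 8, 3, 6, 0]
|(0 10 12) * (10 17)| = 4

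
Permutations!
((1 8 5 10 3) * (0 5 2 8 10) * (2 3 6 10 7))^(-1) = (0 5)(1 3 8 2 7)(6 10) = [5, 3, 7, 8, 4, 0, 10, 1, 2, 9, 6]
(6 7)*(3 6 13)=(3 6 7 13)=[0, 1, 2, 6, 4, 5, 7, 13, 8, 9, 10, 11, 12, 3]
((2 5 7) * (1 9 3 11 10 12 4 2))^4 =(1 10 5 3 4)(2 9 12 7 11) =[0, 10, 9, 4, 1, 3, 6, 11, 8, 12, 5, 2, 7]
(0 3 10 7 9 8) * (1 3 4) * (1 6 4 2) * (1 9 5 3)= (0 2 9 8)(3 10 7 5)(4 6)= [2, 1, 9, 10, 6, 3, 4, 5, 0, 8, 7]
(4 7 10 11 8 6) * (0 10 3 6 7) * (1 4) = [10, 4, 2, 6, 0, 5, 1, 3, 7, 9, 11, 8] = (0 10 11 8 7 3 6 1 4)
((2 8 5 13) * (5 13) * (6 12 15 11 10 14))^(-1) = (2 13 8)(6 14 10 11 15 12) = [0, 1, 13, 3, 4, 5, 14, 7, 2, 9, 11, 15, 6, 8, 10, 12]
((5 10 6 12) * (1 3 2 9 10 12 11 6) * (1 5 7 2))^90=(12)=[0, 1, 2, 3, 4, 5, 6, 7, 8, 9, 10, 11, 12]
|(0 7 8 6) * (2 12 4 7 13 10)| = 9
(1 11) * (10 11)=(1 10 11)=[0, 10, 2, 3, 4, 5, 6, 7, 8, 9, 11, 1]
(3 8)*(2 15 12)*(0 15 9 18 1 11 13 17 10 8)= (0 15 12 2 9 18 1 11 13 17 10 8 3)= [15, 11, 9, 0, 4, 5, 6, 7, 3, 18, 8, 13, 2, 17, 14, 12, 16, 10, 1]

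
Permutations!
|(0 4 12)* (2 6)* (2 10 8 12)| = |(0 4 2 6 10 8 12)| = 7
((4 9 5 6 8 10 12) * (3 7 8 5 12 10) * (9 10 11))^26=(3 8 7)(4 10 11 9 12)=[0, 1, 2, 8, 10, 5, 6, 3, 7, 12, 11, 9, 4]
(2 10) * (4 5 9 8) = [0, 1, 10, 3, 5, 9, 6, 7, 4, 8, 2] = (2 10)(4 5 9 8)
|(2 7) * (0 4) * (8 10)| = |(0 4)(2 7)(8 10)| = 2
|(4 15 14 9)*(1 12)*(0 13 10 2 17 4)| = |(0 13 10 2 17 4 15 14 9)(1 12)| = 18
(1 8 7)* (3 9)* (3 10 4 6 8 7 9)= (1 7)(4 6 8 9 10)= [0, 7, 2, 3, 6, 5, 8, 1, 9, 10, 4]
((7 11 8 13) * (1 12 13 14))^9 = (1 13 11 14 12 7 8) = [0, 13, 2, 3, 4, 5, 6, 8, 1, 9, 10, 14, 7, 11, 12]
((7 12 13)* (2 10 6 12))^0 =(13) =[0, 1, 2, 3, 4, 5, 6, 7, 8, 9, 10, 11, 12, 13]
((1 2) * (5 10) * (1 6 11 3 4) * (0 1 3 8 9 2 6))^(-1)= [2, 0, 9, 4, 3, 10, 1, 7, 11, 8, 5, 6]= (0 2 9 8 11 6 1)(3 4)(5 10)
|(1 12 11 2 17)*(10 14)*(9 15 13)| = 30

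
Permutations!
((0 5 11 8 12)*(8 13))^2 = [11, 1, 2, 3, 4, 13, 6, 7, 0, 9, 10, 8, 5, 12] = (0 11 8)(5 13 12)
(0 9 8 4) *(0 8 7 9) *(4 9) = [0, 1, 2, 3, 8, 5, 6, 4, 9, 7] = (4 8 9 7)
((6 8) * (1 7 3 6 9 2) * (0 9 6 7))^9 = (0 9 2 1)(3 7)(6 8) = [9, 0, 1, 7, 4, 5, 8, 3, 6, 2]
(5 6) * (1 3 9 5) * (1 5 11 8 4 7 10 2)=(1 3 9 11 8 4 7 10 2)(5 6)=[0, 3, 1, 9, 7, 6, 5, 10, 4, 11, 2, 8]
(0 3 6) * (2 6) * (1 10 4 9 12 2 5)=(0 3 5 1 10 4 9 12 2 6)=[3, 10, 6, 5, 9, 1, 0, 7, 8, 12, 4, 11, 2]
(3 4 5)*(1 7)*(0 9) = [9, 7, 2, 4, 5, 3, 6, 1, 8, 0] = (0 9)(1 7)(3 4 5)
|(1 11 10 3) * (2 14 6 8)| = |(1 11 10 3)(2 14 6 8)| = 4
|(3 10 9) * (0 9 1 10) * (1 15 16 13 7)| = 6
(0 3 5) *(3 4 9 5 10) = (0 4 9 5)(3 10) = [4, 1, 2, 10, 9, 0, 6, 7, 8, 5, 3]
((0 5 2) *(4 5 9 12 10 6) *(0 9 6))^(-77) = (0 5 12 6 2 10 4 9) = [5, 1, 10, 3, 9, 12, 2, 7, 8, 0, 4, 11, 6]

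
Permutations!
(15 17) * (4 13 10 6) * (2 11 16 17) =[0, 1, 11, 3, 13, 5, 4, 7, 8, 9, 6, 16, 12, 10, 14, 2, 17, 15] =(2 11 16 17 15)(4 13 10 6)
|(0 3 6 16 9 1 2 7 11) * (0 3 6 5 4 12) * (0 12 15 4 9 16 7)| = |(16)(0 6 7 11 3 5 9 1 2)(4 15)| = 18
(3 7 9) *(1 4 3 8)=(1 4 3 7 9 8)=[0, 4, 2, 7, 3, 5, 6, 9, 1, 8]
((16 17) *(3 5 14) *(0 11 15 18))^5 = [11, 1, 2, 14, 4, 3, 6, 7, 8, 9, 10, 15, 12, 13, 5, 18, 17, 16, 0] = (0 11 15 18)(3 14 5)(16 17)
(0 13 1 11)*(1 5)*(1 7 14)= (0 13 5 7 14 1 11)= [13, 11, 2, 3, 4, 7, 6, 14, 8, 9, 10, 0, 12, 5, 1]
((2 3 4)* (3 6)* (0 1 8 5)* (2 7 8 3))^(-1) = (0 5 8 7 4 3 1)(2 6) = [5, 0, 6, 1, 3, 8, 2, 4, 7]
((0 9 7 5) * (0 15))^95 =(15) =[0, 1, 2, 3, 4, 5, 6, 7, 8, 9, 10, 11, 12, 13, 14, 15]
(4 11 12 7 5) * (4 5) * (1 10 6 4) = [0, 10, 2, 3, 11, 5, 4, 1, 8, 9, 6, 12, 7] = (1 10 6 4 11 12 7)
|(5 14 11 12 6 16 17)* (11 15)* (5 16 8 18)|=8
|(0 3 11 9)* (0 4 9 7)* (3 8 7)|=6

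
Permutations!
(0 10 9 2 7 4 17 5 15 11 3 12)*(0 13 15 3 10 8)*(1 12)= [8, 12, 7, 1, 17, 3, 6, 4, 0, 2, 9, 10, 13, 15, 14, 11, 16, 5]= (0 8)(1 12 13 15 11 10 9 2 7 4 17 5 3)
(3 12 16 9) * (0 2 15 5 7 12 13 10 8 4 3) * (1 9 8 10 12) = (0 2 15 5 7 1 9)(3 13 12 16 8 4) = [2, 9, 15, 13, 3, 7, 6, 1, 4, 0, 10, 11, 16, 12, 14, 5, 8]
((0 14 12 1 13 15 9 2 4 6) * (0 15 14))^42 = (1 14)(2 6 9 4 15)(12 13) = [0, 14, 6, 3, 15, 5, 9, 7, 8, 4, 10, 11, 13, 12, 1, 2]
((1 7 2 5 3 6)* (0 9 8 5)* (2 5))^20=(9)=[0, 1, 2, 3, 4, 5, 6, 7, 8, 9]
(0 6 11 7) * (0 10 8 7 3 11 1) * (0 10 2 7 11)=(0 6 1 10 8 11 3)(2 7)=[6, 10, 7, 0, 4, 5, 1, 2, 11, 9, 8, 3]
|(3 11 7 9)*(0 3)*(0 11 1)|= 3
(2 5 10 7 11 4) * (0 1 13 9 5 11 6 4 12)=[1, 13, 11, 3, 2, 10, 4, 6, 8, 5, 7, 12, 0, 9]=(0 1 13 9 5 10 7 6 4 2 11 12)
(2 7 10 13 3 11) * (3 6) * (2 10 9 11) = (2 7 9 11 10 13 6 3) = [0, 1, 7, 2, 4, 5, 3, 9, 8, 11, 13, 10, 12, 6]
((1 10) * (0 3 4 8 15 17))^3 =(0 8)(1 10)(3 15)(4 17) =[8, 10, 2, 15, 17, 5, 6, 7, 0, 9, 1, 11, 12, 13, 14, 3, 16, 4]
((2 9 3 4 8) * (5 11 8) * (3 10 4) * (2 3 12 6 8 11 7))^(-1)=(2 7 5 4 10 9)(3 8 6 12)=[0, 1, 7, 8, 10, 4, 12, 5, 6, 2, 9, 11, 3]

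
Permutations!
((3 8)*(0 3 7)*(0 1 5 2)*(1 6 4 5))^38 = (0 5 6 8)(2 4 7 3) = [5, 1, 4, 2, 7, 6, 8, 3, 0]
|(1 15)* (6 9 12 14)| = |(1 15)(6 9 12 14)| = 4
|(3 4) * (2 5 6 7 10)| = 10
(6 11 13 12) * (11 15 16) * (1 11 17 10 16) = (1 11 13 12 6 15)(10 16 17) = [0, 11, 2, 3, 4, 5, 15, 7, 8, 9, 16, 13, 6, 12, 14, 1, 17, 10]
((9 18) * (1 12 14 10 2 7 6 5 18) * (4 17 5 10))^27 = (1 4 18 12 17 9 14 5)(2 10 6 7) = [0, 4, 10, 3, 18, 1, 7, 2, 8, 14, 6, 11, 17, 13, 5, 15, 16, 9, 12]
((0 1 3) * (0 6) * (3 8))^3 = (0 3 1 6 8) = [3, 6, 2, 1, 4, 5, 8, 7, 0]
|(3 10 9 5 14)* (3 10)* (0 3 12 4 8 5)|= |(0 3 12 4 8 5 14 10 9)|= 9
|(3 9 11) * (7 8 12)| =3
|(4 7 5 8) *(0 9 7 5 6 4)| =|(0 9 7 6 4 5 8)| =7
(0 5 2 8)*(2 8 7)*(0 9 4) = [5, 1, 7, 3, 0, 8, 6, 2, 9, 4] = (0 5 8 9 4)(2 7)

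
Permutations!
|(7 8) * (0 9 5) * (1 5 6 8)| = |(0 9 6 8 7 1 5)| = 7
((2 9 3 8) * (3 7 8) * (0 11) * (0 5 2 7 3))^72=(11)=[0, 1, 2, 3, 4, 5, 6, 7, 8, 9, 10, 11]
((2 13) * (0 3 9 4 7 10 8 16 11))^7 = (0 16 10 4 3 11 8 7 9)(2 13) = [16, 1, 13, 11, 3, 5, 6, 9, 7, 0, 4, 8, 12, 2, 14, 15, 10]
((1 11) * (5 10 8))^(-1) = (1 11)(5 8 10) = [0, 11, 2, 3, 4, 8, 6, 7, 10, 9, 5, 1]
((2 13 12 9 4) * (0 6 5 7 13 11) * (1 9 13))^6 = (13)(0 4 7)(1 6 2)(5 11 9) = [4, 6, 1, 3, 7, 11, 2, 0, 8, 5, 10, 9, 12, 13]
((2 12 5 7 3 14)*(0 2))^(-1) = (0 14 3 7 5 12 2) = [14, 1, 0, 7, 4, 12, 6, 5, 8, 9, 10, 11, 2, 13, 3]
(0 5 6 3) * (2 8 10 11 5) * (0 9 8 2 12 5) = (0 12 5 6 3 9 8 10 11) = [12, 1, 2, 9, 4, 6, 3, 7, 10, 8, 11, 0, 5]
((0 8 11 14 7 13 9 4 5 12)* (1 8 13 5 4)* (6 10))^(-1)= [12, 9, 2, 3, 4, 7, 10, 14, 1, 13, 6, 8, 5, 0, 11]= (0 12 5 7 14 11 8 1 9 13)(6 10)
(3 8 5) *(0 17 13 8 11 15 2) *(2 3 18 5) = (0 17 13 8 2)(3 11 15)(5 18) = [17, 1, 0, 11, 4, 18, 6, 7, 2, 9, 10, 15, 12, 8, 14, 3, 16, 13, 5]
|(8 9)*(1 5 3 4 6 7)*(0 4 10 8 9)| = 9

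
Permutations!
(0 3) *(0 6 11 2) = (0 3 6 11 2) = [3, 1, 0, 6, 4, 5, 11, 7, 8, 9, 10, 2]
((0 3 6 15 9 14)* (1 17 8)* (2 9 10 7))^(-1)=(0 14 9 2 7 10 15 6 3)(1 8 17)=[14, 8, 7, 0, 4, 5, 3, 10, 17, 2, 15, 11, 12, 13, 9, 6, 16, 1]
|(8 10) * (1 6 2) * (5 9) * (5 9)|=6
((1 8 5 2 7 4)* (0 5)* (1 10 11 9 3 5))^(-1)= (0 8 1)(2 5 3 9 11 10 4 7)= [8, 0, 5, 9, 7, 3, 6, 2, 1, 11, 4, 10]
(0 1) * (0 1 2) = [2, 1, 0] = (0 2)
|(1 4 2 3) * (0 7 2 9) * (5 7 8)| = |(0 8 5 7 2 3 1 4 9)| = 9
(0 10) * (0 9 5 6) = (0 10 9 5 6) = [10, 1, 2, 3, 4, 6, 0, 7, 8, 5, 9]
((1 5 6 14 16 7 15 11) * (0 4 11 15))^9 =(16) =[0, 1, 2, 3, 4, 5, 6, 7, 8, 9, 10, 11, 12, 13, 14, 15, 16]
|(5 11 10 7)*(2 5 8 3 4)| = 8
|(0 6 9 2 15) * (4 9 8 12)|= |(0 6 8 12 4 9 2 15)|= 8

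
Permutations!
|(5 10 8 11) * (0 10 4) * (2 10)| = 7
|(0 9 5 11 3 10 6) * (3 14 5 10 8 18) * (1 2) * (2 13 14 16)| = |(0 9 10 6)(1 13 14 5 11 16 2)(3 8 18)| = 84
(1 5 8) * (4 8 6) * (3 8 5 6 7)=(1 6 4 5 7 3 8)=[0, 6, 2, 8, 5, 7, 4, 3, 1]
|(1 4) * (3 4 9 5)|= 5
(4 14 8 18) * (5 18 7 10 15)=(4 14 8 7 10 15 5 18)=[0, 1, 2, 3, 14, 18, 6, 10, 7, 9, 15, 11, 12, 13, 8, 5, 16, 17, 4]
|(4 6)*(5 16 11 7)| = |(4 6)(5 16 11 7)| = 4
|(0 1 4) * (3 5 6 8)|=|(0 1 4)(3 5 6 8)|=12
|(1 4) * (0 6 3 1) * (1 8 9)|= 7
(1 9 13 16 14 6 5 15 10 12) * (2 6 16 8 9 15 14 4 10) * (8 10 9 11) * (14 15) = [0, 14, 6, 3, 9, 15, 5, 7, 11, 13, 12, 8, 1, 10, 16, 2, 4] = (1 14 16 4 9 13 10 12)(2 6 5 15)(8 11)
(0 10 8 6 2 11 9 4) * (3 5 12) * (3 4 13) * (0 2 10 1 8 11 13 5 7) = (0 1 8 6 10 11 9 5 12 4 2 13 3 7) = [1, 8, 13, 7, 2, 12, 10, 0, 6, 5, 11, 9, 4, 3]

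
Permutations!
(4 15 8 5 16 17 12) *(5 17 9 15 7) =(4 7 5 16 9 15 8 17 12) =[0, 1, 2, 3, 7, 16, 6, 5, 17, 15, 10, 11, 4, 13, 14, 8, 9, 12]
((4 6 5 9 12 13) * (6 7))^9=(4 6 9 13 7 5 12)=[0, 1, 2, 3, 6, 12, 9, 5, 8, 13, 10, 11, 4, 7]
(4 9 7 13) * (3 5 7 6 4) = [0, 1, 2, 5, 9, 7, 4, 13, 8, 6, 10, 11, 12, 3] = (3 5 7 13)(4 9 6)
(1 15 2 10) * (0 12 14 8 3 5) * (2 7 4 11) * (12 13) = (0 13 12 14 8 3 5)(1 15 7 4 11 2 10) = [13, 15, 10, 5, 11, 0, 6, 4, 3, 9, 1, 2, 14, 12, 8, 7]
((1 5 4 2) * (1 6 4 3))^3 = (6) = [0, 1, 2, 3, 4, 5, 6]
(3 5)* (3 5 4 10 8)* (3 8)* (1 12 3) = (1 12 3 4 10) = [0, 12, 2, 4, 10, 5, 6, 7, 8, 9, 1, 11, 3]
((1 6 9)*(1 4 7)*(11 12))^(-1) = (1 7 4 9 6)(11 12) = [0, 7, 2, 3, 9, 5, 1, 4, 8, 6, 10, 12, 11]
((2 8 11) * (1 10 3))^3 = [0, 1, 2, 3, 4, 5, 6, 7, 8, 9, 10, 11] = (11)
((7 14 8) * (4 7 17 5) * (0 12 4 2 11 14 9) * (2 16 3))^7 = [4, 1, 3, 16, 9, 17, 6, 0, 14, 12, 10, 2, 7, 13, 11, 15, 5, 8] = (0 4 9 12 7)(2 3 16 5 17 8 14 11)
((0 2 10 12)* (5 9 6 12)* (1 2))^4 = [5, 9, 6, 3, 4, 0, 2, 7, 8, 1, 12, 11, 10] = (0 5)(1 9)(2 6)(10 12)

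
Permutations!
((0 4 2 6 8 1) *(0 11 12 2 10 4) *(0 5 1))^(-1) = (0 8 6 2 12 11 1 5)(4 10) = [8, 5, 12, 3, 10, 0, 2, 7, 6, 9, 4, 1, 11]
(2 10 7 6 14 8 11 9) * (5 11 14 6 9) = [0, 1, 10, 3, 4, 11, 6, 9, 14, 2, 7, 5, 12, 13, 8] = (2 10 7 9)(5 11)(8 14)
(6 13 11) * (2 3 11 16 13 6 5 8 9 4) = (2 3 11 5 8 9 4)(13 16) = [0, 1, 3, 11, 2, 8, 6, 7, 9, 4, 10, 5, 12, 16, 14, 15, 13]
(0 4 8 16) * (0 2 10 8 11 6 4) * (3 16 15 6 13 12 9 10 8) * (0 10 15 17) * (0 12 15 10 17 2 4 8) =(0 17 12 9 10 3 16 4 11 13 15 6 8 2) =[17, 1, 0, 16, 11, 5, 8, 7, 2, 10, 3, 13, 9, 15, 14, 6, 4, 12]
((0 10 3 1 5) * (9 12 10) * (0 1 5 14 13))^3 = (0 10 1)(3 14 9)(5 13 12) = [10, 0, 2, 14, 4, 13, 6, 7, 8, 3, 1, 11, 5, 12, 9]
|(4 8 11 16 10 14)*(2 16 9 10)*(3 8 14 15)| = |(2 16)(3 8 11 9 10 15)(4 14)| = 6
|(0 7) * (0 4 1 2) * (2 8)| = |(0 7 4 1 8 2)| = 6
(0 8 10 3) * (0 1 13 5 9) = (0 8 10 3 1 13 5 9) = [8, 13, 2, 1, 4, 9, 6, 7, 10, 0, 3, 11, 12, 5]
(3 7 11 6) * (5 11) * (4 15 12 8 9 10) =(3 7 5 11 6)(4 15 12 8 9 10) =[0, 1, 2, 7, 15, 11, 3, 5, 9, 10, 4, 6, 8, 13, 14, 12]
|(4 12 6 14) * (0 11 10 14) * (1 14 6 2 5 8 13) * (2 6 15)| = |(0 11 10 15 2 5 8 13 1 14 4 12 6)| = 13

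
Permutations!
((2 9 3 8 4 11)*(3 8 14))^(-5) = [0, 1, 2, 14, 4, 5, 6, 7, 8, 9, 10, 11, 12, 13, 3] = (3 14)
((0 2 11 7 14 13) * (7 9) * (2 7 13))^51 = (0 14 11 13 7 2 9) = [14, 1, 9, 3, 4, 5, 6, 2, 8, 0, 10, 13, 12, 7, 11]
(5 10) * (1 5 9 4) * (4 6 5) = (1 4)(5 10 9 6) = [0, 4, 2, 3, 1, 10, 5, 7, 8, 6, 9]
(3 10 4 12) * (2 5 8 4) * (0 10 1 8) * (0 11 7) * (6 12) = [10, 8, 5, 1, 6, 11, 12, 0, 4, 9, 2, 7, 3] = (0 10 2 5 11 7)(1 8 4 6 12 3)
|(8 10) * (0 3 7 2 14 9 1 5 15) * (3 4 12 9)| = |(0 4 12 9 1 5 15)(2 14 3 7)(8 10)| = 28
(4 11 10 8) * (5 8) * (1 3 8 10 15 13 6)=(1 3 8 4 11 15 13 6)(5 10)=[0, 3, 2, 8, 11, 10, 1, 7, 4, 9, 5, 15, 12, 6, 14, 13]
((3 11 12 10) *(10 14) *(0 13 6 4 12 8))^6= [10, 1, 2, 4, 8, 5, 11, 7, 14, 9, 6, 12, 0, 3, 13]= (0 10 6 11 12)(3 4 8 14 13)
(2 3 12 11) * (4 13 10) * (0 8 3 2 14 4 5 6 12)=(0 8 3)(4 13 10 5 6 12 11 14)=[8, 1, 2, 0, 13, 6, 12, 7, 3, 9, 5, 14, 11, 10, 4]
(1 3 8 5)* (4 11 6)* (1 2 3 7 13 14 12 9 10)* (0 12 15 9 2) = (0 12 2 3 8 5)(1 7 13 14 15 9 10)(4 11 6) = [12, 7, 3, 8, 11, 0, 4, 13, 5, 10, 1, 6, 2, 14, 15, 9]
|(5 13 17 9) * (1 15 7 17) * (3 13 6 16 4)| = 11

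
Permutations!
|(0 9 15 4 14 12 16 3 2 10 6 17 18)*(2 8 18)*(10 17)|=|(0 9 15 4 14 12 16 3 8 18)(2 17)(6 10)|=10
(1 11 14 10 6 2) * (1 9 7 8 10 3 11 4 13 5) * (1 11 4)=(2 9 7 8 10 6)(3 4 13 5 11 14)=[0, 1, 9, 4, 13, 11, 2, 8, 10, 7, 6, 14, 12, 5, 3]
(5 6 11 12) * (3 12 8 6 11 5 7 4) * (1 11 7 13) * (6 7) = (1 11 8 7 4 3 12 13)(5 6) = [0, 11, 2, 12, 3, 6, 5, 4, 7, 9, 10, 8, 13, 1]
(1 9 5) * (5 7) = [0, 9, 2, 3, 4, 1, 6, 5, 8, 7] = (1 9 7 5)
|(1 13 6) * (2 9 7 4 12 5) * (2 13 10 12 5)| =10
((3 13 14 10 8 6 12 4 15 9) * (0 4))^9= [6, 1, 2, 15, 12, 5, 10, 7, 14, 4, 13, 11, 8, 9, 3, 0]= (0 6 10 13 9 4 12 8 14 3 15)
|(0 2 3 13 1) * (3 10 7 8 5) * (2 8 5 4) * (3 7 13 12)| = |(0 8 4 2 10 13 1)(3 12)(5 7)| = 14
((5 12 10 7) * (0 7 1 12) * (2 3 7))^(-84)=[2, 1, 3, 7, 4, 0, 6, 5, 8, 9, 10, 11, 12]=(12)(0 2 3 7 5)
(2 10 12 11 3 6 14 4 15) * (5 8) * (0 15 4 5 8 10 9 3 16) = (0 15 2 9 3 6 14 5 10 12 11 16) = [15, 1, 9, 6, 4, 10, 14, 7, 8, 3, 12, 16, 11, 13, 5, 2, 0]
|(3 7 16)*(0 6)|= |(0 6)(3 7 16)|= 6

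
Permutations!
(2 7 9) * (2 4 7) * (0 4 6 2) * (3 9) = (0 4 7 3 9 6 2) = [4, 1, 0, 9, 7, 5, 2, 3, 8, 6]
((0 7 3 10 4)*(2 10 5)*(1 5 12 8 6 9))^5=[6, 0, 3, 1, 8, 7, 10, 9, 2, 4, 12, 11, 5]=(0 6 10 12 5 7 9 4 8 2 3 1)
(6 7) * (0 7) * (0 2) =(0 7 6 2) =[7, 1, 0, 3, 4, 5, 2, 6]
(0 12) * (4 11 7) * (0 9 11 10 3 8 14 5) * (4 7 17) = (0 12 9 11 17 4 10 3 8 14 5) = [12, 1, 2, 8, 10, 0, 6, 7, 14, 11, 3, 17, 9, 13, 5, 15, 16, 4]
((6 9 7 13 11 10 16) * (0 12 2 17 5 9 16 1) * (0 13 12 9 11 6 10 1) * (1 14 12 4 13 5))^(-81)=(0 10 16 6 13 4 7 9)(1 14 17 11 2 5 12)=[10, 14, 5, 3, 7, 12, 13, 9, 8, 0, 16, 2, 1, 4, 17, 15, 6, 11]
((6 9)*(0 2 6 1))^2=(0 6 1 2 9)=[6, 2, 9, 3, 4, 5, 1, 7, 8, 0]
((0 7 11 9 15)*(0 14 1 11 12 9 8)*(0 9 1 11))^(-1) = (0 1 12 7)(8 11 14 15 9) = [1, 12, 2, 3, 4, 5, 6, 0, 11, 8, 10, 14, 7, 13, 15, 9]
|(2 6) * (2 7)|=3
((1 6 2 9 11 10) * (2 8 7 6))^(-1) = [0, 10, 1, 3, 4, 5, 7, 8, 6, 2, 11, 9] = (1 10 11 9 2)(6 7 8)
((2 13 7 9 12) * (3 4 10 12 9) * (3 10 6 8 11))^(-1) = (2 12 10 7 13)(3 11 8 6 4) = [0, 1, 12, 11, 3, 5, 4, 13, 6, 9, 7, 8, 10, 2]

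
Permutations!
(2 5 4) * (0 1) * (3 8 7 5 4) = (0 1)(2 4)(3 8 7 5) = [1, 0, 4, 8, 2, 3, 6, 5, 7]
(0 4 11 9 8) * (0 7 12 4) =(4 11 9 8 7 12) =[0, 1, 2, 3, 11, 5, 6, 12, 7, 8, 10, 9, 4]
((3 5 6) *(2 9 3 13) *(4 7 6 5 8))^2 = (2 3 4 6)(7 13 9 8) = [0, 1, 3, 4, 6, 5, 2, 13, 7, 8, 10, 11, 12, 9]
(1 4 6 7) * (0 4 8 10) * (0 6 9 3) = [4, 8, 2, 0, 9, 5, 7, 1, 10, 3, 6] = (0 4 9 3)(1 8 10 6 7)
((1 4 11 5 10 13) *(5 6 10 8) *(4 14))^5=(1 10 11 14 13 6 4)(5 8)=[0, 10, 2, 3, 1, 8, 4, 7, 5, 9, 11, 14, 12, 6, 13]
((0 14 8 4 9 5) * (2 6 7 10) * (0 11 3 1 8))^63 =(0 14)(2 10 7 6) =[14, 1, 10, 3, 4, 5, 2, 6, 8, 9, 7, 11, 12, 13, 0]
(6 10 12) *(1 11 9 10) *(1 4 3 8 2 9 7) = [0, 11, 9, 8, 3, 5, 4, 1, 2, 10, 12, 7, 6] = (1 11 7)(2 9 10 12 6 4 3 8)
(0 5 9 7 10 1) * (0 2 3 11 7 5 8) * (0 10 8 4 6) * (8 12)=[4, 2, 3, 11, 6, 9, 0, 12, 10, 5, 1, 7, 8]=(0 4 6)(1 2 3 11 7 12 8 10)(5 9)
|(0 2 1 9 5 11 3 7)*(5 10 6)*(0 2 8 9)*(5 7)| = |(0 8 9 10 6 7 2 1)(3 5 11)| = 24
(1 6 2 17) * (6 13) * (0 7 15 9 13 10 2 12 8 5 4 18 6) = (0 7 15 9 13)(1 10 2 17)(4 18 6 12 8 5) = [7, 10, 17, 3, 18, 4, 12, 15, 5, 13, 2, 11, 8, 0, 14, 9, 16, 1, 6]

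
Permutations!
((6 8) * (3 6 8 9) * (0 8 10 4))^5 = [8, 1, 2, 9, 0, 5, 3, 7, 10, 6, 4] = (0 8 10 4)(3 9 6)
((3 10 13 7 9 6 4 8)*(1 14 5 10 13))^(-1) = (1 10 5 14)(3 8 4 6 9 7 13) = [0, 10, 2, 8, 6, 14, 9, 13, 4, 7, 5, 11, 12, 3, 1]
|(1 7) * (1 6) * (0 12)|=|(0 12)(1 7 6)|=6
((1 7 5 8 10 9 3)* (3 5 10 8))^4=(1 5 10)(3 9 7)=[0, 5, 2, 9, 4, 10, 6, 3, 8, 7, 1]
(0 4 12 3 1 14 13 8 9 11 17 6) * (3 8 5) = (0 4 12 8 9 11 17 6)(1 14 13 5 3) = [4, 14, 2, 1, 12, 3, 0, 7, 9, 11, 10, 17, 8, 5, 13, 15, 16, 6]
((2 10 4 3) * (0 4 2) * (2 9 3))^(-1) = (0 3 9 10 2 4) = [3, 1, 4, 9, 0, 5, 6, 7, 8, 10, 2]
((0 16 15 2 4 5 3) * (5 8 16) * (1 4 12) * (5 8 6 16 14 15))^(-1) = (0 3 5 16 6 4 1 12 2 15 14 8) = [3, 12, 15, 5, 1, 16, 4, 7, 0, 9, 10, 11, 2, 13, 8, 14, 6]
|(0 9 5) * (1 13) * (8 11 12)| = 6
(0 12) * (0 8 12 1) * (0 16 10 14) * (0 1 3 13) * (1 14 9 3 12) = (0 12 8 1 16 10 9 3 13) = [12, 16, 2, 13, 4, 5, 6, 7, 1, 3, 9, 11, 8, 0, 14, 15, 10]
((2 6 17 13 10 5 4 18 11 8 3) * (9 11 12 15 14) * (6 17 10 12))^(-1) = (2 3 8 11 9 14 15 12 13 17)(4 5 10 6 18) = [0, 1, 3, 8, 5, 10, 18, 7, 11, 14, 6, 9, 13, 17, 15, 12, 16, 2, 4]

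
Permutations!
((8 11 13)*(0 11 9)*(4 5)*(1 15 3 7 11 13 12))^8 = (1 3 11)(7 12 15) = [0, 3, 2, 11, 4, 5, 6, 12, 8, 9, 10, 1, 15, 13, 14, 7]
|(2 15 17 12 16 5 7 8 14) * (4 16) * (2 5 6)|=28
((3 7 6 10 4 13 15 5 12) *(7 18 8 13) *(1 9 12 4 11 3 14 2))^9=(1 2 14 12 9)(3 10 7 5 13 18 11 6 4 15 8)=[0, 2, 14, 10, 15, 13, 4, 5, 3, 1, 7, 6, 9, 18, 12, 8, 16, 17, 11]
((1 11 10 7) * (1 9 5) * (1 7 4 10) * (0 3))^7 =[3, 11, 2, 0, 10, 7, 6, 9, 8, 5, 4, 1] =(0 3)(1 11)(4 10)(5 7 9)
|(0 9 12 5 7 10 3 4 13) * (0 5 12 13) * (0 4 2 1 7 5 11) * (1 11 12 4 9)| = |(0 1 7 10 3 2 11)(4 9 13 12)| = 28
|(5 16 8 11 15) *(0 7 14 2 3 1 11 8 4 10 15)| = 35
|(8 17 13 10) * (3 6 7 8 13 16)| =|(3 6 7 8 17 16)(10 13)| =6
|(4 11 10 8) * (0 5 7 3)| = 4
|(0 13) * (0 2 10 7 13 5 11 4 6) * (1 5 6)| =|(0 6)(1 5 11 4)(2 10 7 13)| =4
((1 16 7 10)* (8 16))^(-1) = [0, 10, 2, 3, 4, 5, 6, 16, 1, 9, 7, 11, 12, 13, 14, 15, 8] = (1 10 7 16 8)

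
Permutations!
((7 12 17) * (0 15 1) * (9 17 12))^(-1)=(0 1 15)(7 17 9)=[1, 15, 2, 3, 4, 5, 6, 17, 8, 7, 10, 11, 12, 13, 14, 0, 16, 9]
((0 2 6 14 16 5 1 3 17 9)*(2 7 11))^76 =(0 6 1)(2 5 9)(3 7 14)(11 16 17) =[6, 0, 5, 7, 4, 9, 1, 14, 8, 2, 10, 16, 12, 13, 3, 15, 17, 11]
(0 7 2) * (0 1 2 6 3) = [7, 2, 1, 0, 4, 5, 3, 6] = (0 7 6 3)(1 2)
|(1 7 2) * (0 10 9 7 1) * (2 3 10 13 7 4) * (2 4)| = 7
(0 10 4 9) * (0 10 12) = (0 12)(4 9 10) = [12, 1, 2, 3, 9, 5, 6, 7, 8, 10, 4, 11, 0]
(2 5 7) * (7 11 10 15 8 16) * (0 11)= (0 11 10 15 8 16 7 2 5)= [11, 1, 5, 3, 4, 0, 6, 2, 16, 9, 15, 10, 12, 13, 14, 8, 7]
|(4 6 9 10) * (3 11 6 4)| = |(3 11 6 9 10)| = 5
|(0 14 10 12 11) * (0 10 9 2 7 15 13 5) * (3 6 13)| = |(0 14 9 2 7 15 3 6 13 5)(10 12 11)| = 30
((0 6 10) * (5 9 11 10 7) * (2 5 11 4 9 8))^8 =(0 11 6 10 7)(2 8 5) =[11, 1, 8, 3, 4, 2, 10, 0, 5, 9, 7, 6]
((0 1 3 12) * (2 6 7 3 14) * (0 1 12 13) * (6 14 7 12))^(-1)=(0 13 3 7 1 12 6)(2 14)=[13, 12, 14, 7, 4, 5, 0, 1, 8, 9, 10, 11, 6, 3, 2]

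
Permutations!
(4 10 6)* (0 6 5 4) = (0 6)(4 10 5) = [6, 1, 2, 3, 10, 4, 0, 7, 8, 9, 5]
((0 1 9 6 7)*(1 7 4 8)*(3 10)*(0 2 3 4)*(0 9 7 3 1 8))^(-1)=(0 4 10 3)(1 2 7)(6 9)=[4, 2, 7, 0, 10, 5, 9, 1, 8, 6, 3]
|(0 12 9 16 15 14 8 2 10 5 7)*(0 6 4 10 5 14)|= 40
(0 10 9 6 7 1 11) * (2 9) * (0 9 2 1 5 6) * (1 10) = (0 1 11 9)(5 6 7) = [1, 11, 2, 3, 4, 6, 7, 5, 8, 0, 10, 9]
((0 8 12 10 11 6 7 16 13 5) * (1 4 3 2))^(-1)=(0 5 13 16 7 6 11 10 12 8)(1 2 3 4)=[5, 2, 3, 4, 1, 13, 11, 6, 0, 9, 12, 10, 8, 16, 14, 15, 7]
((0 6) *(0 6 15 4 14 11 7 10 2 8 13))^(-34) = (0 10 4 8 11)(2 14 13 7 15) = [10, 1, 14, 3, 8, 5, 6, 15, 11, 9, 4, 0, 12, 7, 13, 2]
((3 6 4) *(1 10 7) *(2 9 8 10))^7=[0, 2, 9, 6, 3, 5, 4, 1, 10, 8, 7]=(1 2 9 8 10 7)(3 6 4)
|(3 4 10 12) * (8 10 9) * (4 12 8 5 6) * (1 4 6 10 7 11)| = 8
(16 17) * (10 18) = [0, 1, 2, 3, 4, 5, 6, 7, 8, 9, 18, 11, 12, 13, 14, 15, 17, 16, 10] = (10 18)(16 17)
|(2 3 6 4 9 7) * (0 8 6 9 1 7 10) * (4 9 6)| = |(0 8 4 1 7 2 3 6 9 10)| = 10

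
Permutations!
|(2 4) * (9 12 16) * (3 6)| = |(2 4)(3 6)(9 12 16)| = 6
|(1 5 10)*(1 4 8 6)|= |(1 5 10 4 8 6)|= 6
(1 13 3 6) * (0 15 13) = [15, 0, 2, 6, 4, 5, 1, 7, 8, 9, 10, 11, 12, 3, 14, 13] = (0 15 13 3 6 1)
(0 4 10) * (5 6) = [4, 1, 2, 3, 10, 6, 5, 7, 8, 9, 0] = (0 4 10)(5 6)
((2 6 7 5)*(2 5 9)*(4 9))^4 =(2 9 4 7 6) =[0, 1, 9, 3, 7, 5, 2, 6, 8, 4]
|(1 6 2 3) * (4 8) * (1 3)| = |(1 6 2)(4 8)| = 6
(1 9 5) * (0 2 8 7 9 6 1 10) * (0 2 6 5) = (0 6 1 5 10 2 8 7 9) = [6, 5, 8, 3, 4, 10, 1, 9, 7, 0, 2]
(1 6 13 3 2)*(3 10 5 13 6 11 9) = (1 11 9 3 2)(5 13 10) = [0, 11, 1, 2, 4, 13, 6, 7, 8, 3, 5, 9, 12, 10]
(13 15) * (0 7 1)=(0 7 1)(13 15)=[7, 0, 2, 3, 4, 5, 6, 1, 8, 9, 10, 11, 12, 15, 14, 13]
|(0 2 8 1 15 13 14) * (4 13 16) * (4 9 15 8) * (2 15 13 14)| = 8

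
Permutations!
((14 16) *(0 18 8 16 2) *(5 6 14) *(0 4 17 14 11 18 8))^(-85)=(0 18 11 6 5 16 8)(2 14 17 4)=[18, 1, 14, 3, 2, 16, 5, 7, 0, 9, 10, 6, 12, 13, 17, 15, 8, 4, 11]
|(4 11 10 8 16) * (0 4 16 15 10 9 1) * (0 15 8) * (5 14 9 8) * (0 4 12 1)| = |(16)(0 12 1 15 10 4 11 8 5 14 9)| = 11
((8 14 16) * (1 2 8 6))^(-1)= [0, 6, 1, 3, 4, 5, 16, 7, 2, 9, 10, 11, 12, 13, 8, 15, 14]= (1 6 16 14 8 2)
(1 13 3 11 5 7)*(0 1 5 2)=(0 1 13 3 11 2)(5 7)=[1, 13, 0, 11, 4, 7, 6, 5, 8, 9, 10, 2, 12, 3]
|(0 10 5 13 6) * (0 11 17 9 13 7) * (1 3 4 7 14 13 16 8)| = |(0 10 5 14 13 6 11 17 9 16 8 1 3 4 7)| = 15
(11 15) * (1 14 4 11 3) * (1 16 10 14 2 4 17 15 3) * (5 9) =(1 2 4 11 3 16 10 14 17 15)(5 9) =[0, 2, 4, 16, 11, 9, 6, 7, 8, 5, 14, 3, 12, 13, 17, 1, 10, 15]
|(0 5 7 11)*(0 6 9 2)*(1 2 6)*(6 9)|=6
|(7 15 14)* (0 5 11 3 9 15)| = |(0 5 11 3 9 15 14 7)| = 8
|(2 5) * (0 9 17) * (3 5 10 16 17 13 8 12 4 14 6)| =14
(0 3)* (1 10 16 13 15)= (0 3)(1 10 16 13 15)= [3, 10, 2, 0, 4, 5, 6, 7, 8, 9, 16, 11, 12, 15, 14, 1, 13]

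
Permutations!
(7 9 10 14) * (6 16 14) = (6 16 14 7 9 10) = [0, 1, 2, 3, 4, 5, 16, 9, 8, 10, 6, 11, 12, 13, 7, 15, 14]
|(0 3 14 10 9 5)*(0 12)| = 7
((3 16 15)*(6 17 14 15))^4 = (3 14 6)(15 17 16) = [0, 1, 2, 14, 4, 5, 3, 7, 8, 9, 10, 11, 12, 13, 6, 17, 15, 16]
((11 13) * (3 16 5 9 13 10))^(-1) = (3 10 11 13 9 5 16) = [0, 1, 2, 10, 4, 16, 6, 7, 8, 5, 11, 13, 12, 9, 14, 15, 3]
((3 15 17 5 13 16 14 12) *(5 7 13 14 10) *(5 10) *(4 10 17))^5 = [0, 1, 2, 7, 16, 4, 6, 12, 8, 9, 5, 11, 17, 3, 10, 13, 15, 14] = (3 7 12 17 14 10 5 4 16 15 13)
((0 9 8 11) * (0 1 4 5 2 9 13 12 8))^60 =(13) =[0, 1, 2, 3, 4, 5, 6, 7, 8, 9, 10, 11, 12, 13]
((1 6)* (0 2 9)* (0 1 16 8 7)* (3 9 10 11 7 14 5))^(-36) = (0 7 11 10 2)(1 14)(3 16)(5 6)(8 9) = [7, 14, 0, 16, 4, 6, 5, 11, 9, 8, 2, 10, 12, 13, 1, 15, 3]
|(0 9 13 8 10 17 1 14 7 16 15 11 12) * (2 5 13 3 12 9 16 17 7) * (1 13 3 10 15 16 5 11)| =44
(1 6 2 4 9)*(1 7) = (1 6 2 4 9 7) = [0, 6, 4, 3, 9, 5, 2, 1, 8, 7]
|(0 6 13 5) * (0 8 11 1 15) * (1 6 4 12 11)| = |(0 4 12 11 6 13 5 8 1 15)| = 10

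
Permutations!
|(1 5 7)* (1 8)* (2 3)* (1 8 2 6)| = |(8)(1 5 7 2 3 6)| = 6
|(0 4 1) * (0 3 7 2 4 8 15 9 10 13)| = 30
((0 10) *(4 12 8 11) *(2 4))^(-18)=(2 12 11 4 8)=[0, 1, 12, 3, 8, 5, 6, 7, 2, 9, 10, 4, 11]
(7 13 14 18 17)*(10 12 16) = [0, 1, 2, 3, 4, 5, 6, 13, 8, 9, 12, 11, 16, 14, 18, 15, 10, 7, 17] = (7 13 14 18 17)(10 12 16)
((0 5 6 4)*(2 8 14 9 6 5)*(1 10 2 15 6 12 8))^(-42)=(0 6)(4 15)(8 9)(12 14)=[6, 1, 2, 3, 15, 5, 0, 7, 9, 8, 10, 11, 14, 13, 12, 4]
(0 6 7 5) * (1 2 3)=[6, 2, 3, 1, 4, 0, 7, 5]=(0 6 7 5)(1 2 3)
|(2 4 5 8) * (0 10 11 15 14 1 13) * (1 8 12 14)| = 6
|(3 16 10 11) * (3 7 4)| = 6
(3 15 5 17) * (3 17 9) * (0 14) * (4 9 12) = (17)(0 14)(3 15 5 12 4 9) = [14, 1, 2, 15, 9, 12, 6, 7, 8, 3, 10, 11, 4, 13, 0, 5, 16, 17]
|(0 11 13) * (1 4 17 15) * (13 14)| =4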